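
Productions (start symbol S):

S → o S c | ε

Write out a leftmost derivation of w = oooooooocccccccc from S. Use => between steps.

S => oSc => ooScc => oooSccc => ooooScccc => oooooSccccc => ooooooScccccc => oooooooSccccccc => ooooooooScccccccc => oooooooocccccccc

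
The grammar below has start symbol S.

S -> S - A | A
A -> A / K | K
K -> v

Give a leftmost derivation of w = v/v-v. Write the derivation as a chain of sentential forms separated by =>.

S => S-A   [S -> S - A]
S-A => A-A   [S -> A]
A-A => A/K-A   [A -> A / K]
A/K-A => K/K-A   [A -> K]
K/K-A => v/K-A   [K -> v]
v/K-A => v/v-A   [K -> v]
v/v-A => v/v-K   [A -> K]
v/v-K => v/v-v   [K -> v]

S => S-A => A-A => A/K-A => K/K-A => v/K-A => v/v-A => v/v-K => v/v-v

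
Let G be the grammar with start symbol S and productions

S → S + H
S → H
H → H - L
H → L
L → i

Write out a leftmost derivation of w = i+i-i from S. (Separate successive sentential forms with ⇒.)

S ⇒ S+H   [S → S + H]
S+H ⇒ H+H   [S → H]
H+H ⇒ L+H   [H → L]
L+H ⇒ i+H   [L → i]
i+H ⇒ i+H-L   [H → H - L]
i+H-L ⇒ i+L-L   [H → L]
i+L-L ⇒ i+i-L   [L → i]
i+i-L ⇒ i+i-i   [L → i]

S ⇒ S+H ⇒ H+H ⇒ L+H ⇒ i+H ⇒ i+H-L ⇒ i+L-L ⇒ i+i-L ⇒ i+i-i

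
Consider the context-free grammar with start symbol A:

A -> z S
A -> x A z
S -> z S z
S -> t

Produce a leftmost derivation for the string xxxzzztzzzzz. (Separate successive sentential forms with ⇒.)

A ⇒ xAz ⇒ xxAzz ⇒ xxxAzzz ⇒ xxxzSzzz ⇒ xxxzzSzzzz ⇒ xxxzzzSzzzzz ⇒ xxxzzztzzzzz

A ⇒ xAz   [A -> x A z]
xAz ⇒ xxAzz   [A -> x A z]
xxAzz ⇒ xxxAzzz   [A -> x A z]
xxxAzzz ⇒ xxxzSzzz   [A -> z S]
xxxzSzzz ⇒ xxxzzSzzzz   [S -> z S z]
xxxzzSzzzz ⇒ xxxzzzSzzzzz   [S -> z S z]
xxxzzzSzzzzz ⇒ xxxzzztzzzzz   [S -> t]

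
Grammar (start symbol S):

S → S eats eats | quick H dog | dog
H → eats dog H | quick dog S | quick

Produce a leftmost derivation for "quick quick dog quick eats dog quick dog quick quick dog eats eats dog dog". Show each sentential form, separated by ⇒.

S ⇒ quick H dog ⇒ quick quick dog S dog ⇒ quick quick dog quick H dog dog ⇒ quick quick dog quick eats dog H dog dog ⇒ quick quick dog quick eats dog quick dog S dog dog ⇒ quick quick dog quick eats dog quick dog S eats eats dog dog ⇒ quick quick dog quick eats dog quick dog quick H dog eats eats dog dog ⇒ quick quick dog quick eats dog quick dog quick quick dog eats eats dog dog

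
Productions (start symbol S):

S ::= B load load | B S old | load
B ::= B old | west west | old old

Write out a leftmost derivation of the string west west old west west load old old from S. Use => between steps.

S => B S old => B old S old => west west old S old => west west old B S old old => west west old west west S old old => west west old west west load old old

S => B S old   [S ::= B S old]
B S old => B old S old   [B ::= B old]
B old S old => west west old S old   [B ::= west west]
west west old S old => west west old B S old old   [S ::= B S old]
west west old B S old old => west west old west west S old old   [B ::= west west]
west west old west west S old old => west west old west west load old old   [S ::= load]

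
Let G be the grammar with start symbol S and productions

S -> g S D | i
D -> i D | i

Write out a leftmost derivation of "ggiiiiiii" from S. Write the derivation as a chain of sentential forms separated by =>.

S => gSD => ggSDD => ggiDD => ggiiD => ggiiiD => ggiiiiD => ggiiiiiD => ggiiiiiiD => ggiiiiiii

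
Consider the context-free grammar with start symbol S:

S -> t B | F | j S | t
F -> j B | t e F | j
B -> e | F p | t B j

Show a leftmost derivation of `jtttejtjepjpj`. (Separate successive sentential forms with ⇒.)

S ⇒ jS ⇒ jtB ⇒ jttBj ⇒ jttFpj ⇒ jttteFpj ⇒ jtttejBpj ⇒ jtttejtBjpj ⇒ jtttejtFpjpj ⇒ jtttejtjBpjpj ⇒ jtttejtjepjpj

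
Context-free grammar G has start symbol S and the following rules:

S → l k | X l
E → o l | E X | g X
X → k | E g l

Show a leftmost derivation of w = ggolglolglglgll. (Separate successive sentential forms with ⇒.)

S ⇒ Xl   [S → X l]
Xl ⇒ Egll   [X → E g l]
Egll ⇒ gXgll   [E → g X]
gXgll ⇒ gEglgll   [X → E g l]
gEglgll ⇒ gEXglgll   [E → E X]
gEXglgll ⇒ ggXXglgll   [E → g X]
ggXXglgll ⇒ ggEglXglgll   [X → E g l]
ggEglXglgll ⇒ ggolglXglgll   [E → o l]
ggolglXglgll ⇒ ggolglEglglgll   [X → E g l]
ggolglEglglgll ⇒ ggolglolglglgll   [E → o l]

S ⇒ Xl ⇒ Egll ⇒ gXgll ⇒ gEglgll ⇒ gEXglgll ⇒ ggXXglgll ⇒ ggEglXglgll ⇒ ggolglXglgll ⇒ ggolglEglglgll ⇒ ggolglolglglgll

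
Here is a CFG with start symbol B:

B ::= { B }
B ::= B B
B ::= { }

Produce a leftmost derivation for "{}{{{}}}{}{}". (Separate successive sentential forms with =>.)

B => BB   [B ::= B B]
BB => {}B   [B ::= { }]
{}B => {}BB   [B ::= B B]
{}BB => {}BBB   [B ::= B B]
{}BBB => {}{B}BB   [B ::= { B }]
{}{B}BB => {}{{B}}BB   [B ::= { B }]
{}{{B}}BB => {}{{{}}}BB   [B ::= { }]
{}{{{}}}BB => {}{{{}}}{}B   [B ::= { }]
{}{{{}}}{}B => {}{{{}}}{}{}   [B ::= { }]

B => BB => {}B => {}BB => {}BBB => {}{B}BB => {}{{B}}BB => {}{{{}}}BB => {}{{{}}}{}B => {}{{{}}}{}{}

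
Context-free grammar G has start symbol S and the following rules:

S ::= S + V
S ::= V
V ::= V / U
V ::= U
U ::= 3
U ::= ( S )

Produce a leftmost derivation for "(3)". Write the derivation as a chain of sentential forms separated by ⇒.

S⇒V⇒U⇒(S)⇒(V)⇒(U)⇒(3)

S ⇒ V   [S ::= V]
V ⇒ U   [V ::= U]
U ⇒ (S)   [U ::= ( S )]
(S) ⇒ (V)   [S ::= V]
(V) ⇒ (U)   [V ::= U]
(U) ⇒ (3)   [U ::= 3]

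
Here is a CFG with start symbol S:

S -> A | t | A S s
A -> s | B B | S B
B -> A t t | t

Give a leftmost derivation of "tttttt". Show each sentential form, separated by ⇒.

S⇒A⇒SB⇒AB⇒BBB⇒AttBB⇒BBttBB⇒tBttBB⇒ttttBB⇒tttttB⇒tttttt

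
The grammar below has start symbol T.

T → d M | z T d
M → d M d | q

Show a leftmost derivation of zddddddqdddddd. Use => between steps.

T => zTd => zdMd => zddMdd => zdddMddd => zddddMdddd => zdddddMddddd => zddddddMdddddd => zddddddqdddddd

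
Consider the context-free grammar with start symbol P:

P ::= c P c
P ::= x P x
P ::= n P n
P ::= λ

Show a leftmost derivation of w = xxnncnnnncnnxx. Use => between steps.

P => xPx => xxPxx => xxnPnxx => xxnnPnnxx => xxnncPcnnxx => xxnncnPncnnxx => xxnncnnPnncnnxx => xxnncnnnncnnxx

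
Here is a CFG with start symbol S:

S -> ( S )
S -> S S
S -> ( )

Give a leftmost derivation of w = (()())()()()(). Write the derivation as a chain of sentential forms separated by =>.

S => SS => SSS => SSSS => (S)SSS => (SS)SSS => (()S)SSS => (()())SSS => (()())SSSS => (()())()SSS => (()())()()SS => (()())()()()S => (()())()()()()

S => SS   [S -> S S]
SS => SSS   [S -> S S]
SSS => SSSS   [S -> S S]
SSSS => (S)SSS   [S -> ( S )]
(S)SSS => (SS)SSS   [S -> S S]
(SS)SSS => (()S)SSS   [S -> ( )]
(()S)SSS => (()())SSS   [S -> ( )]
(()())SSS => (()())SSSS   [S -> S S]
(()())SSSS => (()())()SSS   [S -> ( )]
(()())()SSS => (()())()()SS   [S -> ( )]
(()())()()SS => (()())()()()S   [S -> ( )]
(()())()()()S => (()())()()()()   [S -> ( )]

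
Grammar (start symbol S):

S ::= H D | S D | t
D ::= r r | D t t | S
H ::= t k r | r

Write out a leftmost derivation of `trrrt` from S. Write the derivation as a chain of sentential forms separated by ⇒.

S ⇒ SD   [S ::= S D]
SD ⇒ tD   [S ::= t]
tD ⇒ tS   [D ::= S]
tS ⇒ tSD   [S ::= S D]
tSD ⇒ tHDD   [S ::= H D]
tHDD ⇒ trDD   [H ::= r]
trDD ⇒ trrrD   [D ::= r r]
trrrD ⇒ trrrS   [D ::= S]
trrrS ⇒ trrrt   [S ::= t]

S⇒SD⇒tD⇒tS⇒tSD⇒tHDD⇒trDD⇒trrrD⇒trrrS⇒trrrt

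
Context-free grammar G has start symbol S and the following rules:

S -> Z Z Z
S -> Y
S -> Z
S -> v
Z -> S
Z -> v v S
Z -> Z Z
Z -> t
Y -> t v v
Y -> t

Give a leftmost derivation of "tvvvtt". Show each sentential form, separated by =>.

S => ZZZ   [S -> Z Z Z]
ZZZ => ZZZZ   [Z -> Z Z]
ZZZZ => SZZZ   [Z -> S]
SZZZ => YZZZ   [S -> Y]
YZZZ => tvvZZZ   [Y -> t v v]
tvvZZZ => tvvSZZ   [Z -> S]
tvvSZZ => tvvvZZ   [S -> v]
tvvvZZ => tvvvtZ   [Z -> t]
tvvvtZ => tvvvtt   [Z -> t]

S => ZZZ => ZZZZ => SZZZ => YZZZ => tvvZZZ => tvvSZZ => tvvvZZ => tvvvtZ => tvvvtt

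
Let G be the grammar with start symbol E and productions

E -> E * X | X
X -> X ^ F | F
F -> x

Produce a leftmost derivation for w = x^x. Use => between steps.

E => X => X^F => F^F => x^F => x^x

E => X   [E -> X]
X => X^F   [X -> X ^ F]
X^F => F^F   [X -> F]
F^F => x^F   [F -> x]
x^F => x^x   [F -> x]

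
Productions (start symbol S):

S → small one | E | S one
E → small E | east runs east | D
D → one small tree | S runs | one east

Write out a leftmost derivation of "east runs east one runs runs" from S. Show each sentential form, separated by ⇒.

S ⇒ E ⇒ D ⇒ S runs ⇒ E runs ⇒ D runs ⇒ S runs runs ⇒ S one runs runs ⇒ E one runs runs ⇒ east runs east one runs runs

S ⇒ E   [S → E]
E ⇒ D   [E → D]
D ⇒ S runs   [D → S runs]
S runs ⇒ E runs   [S → E]
E runs ⇒ D runs   [E → D]
D runs ⇒ S runs runs   [D → S runs]
S runs runs ⇒ S one runs runs   [S → S one]
S one runs runs ⇒ E one runs runs   [S → E]
E one runs runs ⇒ east runs east one runs runs   [E → east runs east]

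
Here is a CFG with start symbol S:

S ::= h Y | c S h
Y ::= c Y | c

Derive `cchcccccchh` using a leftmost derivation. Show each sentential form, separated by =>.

S=>cSh=>ccShh=>cchYhh=>cchcYhh=>cchccYhh=>cchcccYhh=>cchccccYhh=>cchcccccYhh=>cchcccccchh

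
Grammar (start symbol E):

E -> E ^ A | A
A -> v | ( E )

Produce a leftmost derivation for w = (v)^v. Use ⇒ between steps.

E ⇒ E^A ⇒ A^A ⇒ (E)^A ⇒ (A)^A ⇒ (v)^A ⇒ (v)^v

E ⇒ E^A   [E -> E ^ A]
E^A ⇒ A^A   [E -> A]
A^A ⇒ (E)^A   [A -> ( E )]
(E)^A ⇒ (A)^A   [E -> A]
(A)^A ⇒ (v)^A   [A -> v]
(v)^A ⇒ (v)^v   [A -> v]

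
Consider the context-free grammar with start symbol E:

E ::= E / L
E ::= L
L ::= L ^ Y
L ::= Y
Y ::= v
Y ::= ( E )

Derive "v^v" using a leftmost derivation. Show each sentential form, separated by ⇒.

E ⇒ L ⇒ L^Y ⇒ Y^Y ⇒ v^Y ⇒ v^v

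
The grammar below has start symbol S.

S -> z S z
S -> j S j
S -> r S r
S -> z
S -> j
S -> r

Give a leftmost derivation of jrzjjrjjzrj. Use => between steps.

S=>jSj=>jrSrj=>jrzSzrj=>jrzjSjzrj=>jrzjjSjjzrj=>jrzjjrjjzrj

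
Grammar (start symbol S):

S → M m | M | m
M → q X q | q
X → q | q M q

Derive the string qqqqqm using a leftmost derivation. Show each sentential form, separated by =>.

S => Mm => qXqm => qqMqqm => qqqqqm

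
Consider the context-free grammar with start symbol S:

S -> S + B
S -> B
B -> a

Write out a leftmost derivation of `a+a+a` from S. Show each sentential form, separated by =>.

S => S+B   [S -> S + B]
S+B => S+B+B   [S -> S + B]
S+B+B => B+B+B   [S -> B]
B+B+B => a+B+B   [B -> a]
a+B+B => a+a+B   [B -> a]
a+a+B => a+a+a   [B -> a]

S => S+B => S+B+B => B+B+B => a+B+B => a+a+B => a+a+a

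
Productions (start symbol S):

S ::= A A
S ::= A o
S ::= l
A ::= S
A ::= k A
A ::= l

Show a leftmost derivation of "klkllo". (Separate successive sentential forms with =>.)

S=>Ao=>kAo=>kSo=>kAAo=>kSAo=>kAAAo=>klAAo=>klkAAo=>klkSAo=>klklAo=>klklSo=>klkllo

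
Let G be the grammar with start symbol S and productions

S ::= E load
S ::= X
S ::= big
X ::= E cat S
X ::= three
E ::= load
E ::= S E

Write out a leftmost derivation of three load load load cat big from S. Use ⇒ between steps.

S ⇒ X ⇒ E cat S ⇒ S E cat S ⇒ E load E cat S ⇒ S E load E cat S ⇒ X E load E cat S ⇒ three E load E cat S ⇒ three load load E cat S ⇒ three load load load cat S ⇒ three load load load cat big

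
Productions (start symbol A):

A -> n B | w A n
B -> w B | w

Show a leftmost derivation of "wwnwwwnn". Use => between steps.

A => wAn => wwAnn => wwnBnn => wwnwBnn => wwnwwBnn => wwnwwwnn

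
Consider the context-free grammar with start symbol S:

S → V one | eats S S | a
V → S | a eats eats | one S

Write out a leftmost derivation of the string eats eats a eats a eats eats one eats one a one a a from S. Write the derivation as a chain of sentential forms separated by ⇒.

S ⇒ eats S S   [S → eats S S]
eats S S ⇒ eats eats S S S   [S → eats S S]
eats eats S S S ⇒ eats eats a S S   [S → a]
eats eats a S S ⇒ eats eats a eats S S S   [S → eats S S]
eats eats a eats S S S ⇒ eats eats a eats V one S S   [S → V one]
eats eats a eats V one S S ⇒ eats eats a eats a eats eats one S S   [V → a eats eats]
eats eats a eats a eats eats one S S ⇒ eats eats a eats a eats eats one eats S S S   [S → eats S S]
eats eats a eats a eats eats one eats S S S ⇒ eats eats a eats a eats eats one eats V one S S   [S → V one]
eats eats a eats a eats eats one eats V one S S ⇒ eats eats a eats a eats eats one eats one S one S S   [V → one S]
eats eats a eats a eats eats one eats one S one S S ⇒ eats eats a eats a eats eats one eats one a one S S   [S → a]
eats eats a eats a eats eats one eats one a one S S ⇒ eats eats a eats a eats eats one eats one a one a S   [S → a]
eats eats a eats a eats eats one eats one a one a S ⇒ eats eats a eats a eats eats one eats one a one a a   [S → a]

S ⇒ eats S S ⇒ eats eats S S S ⇒ eats eats a S S ⇒ eats eats a eats S S S ⇒ eats eats a eats V one S S ⇒ eats eats a eats a eats eats one S S ⇒ eats eats a eats a eats eats one eats S S S ⇒ eats eats a eats a eats eats one eats V one S S ⇒ eats eats a eats a eats eats one eats one S one S S ⇒ eats eats a eats a eats eats one eats one a one S S ⇒ eats eats a eats a eats eats one eats one a one a S ⇒ eats eats a eats a eats eats one eats one a one a a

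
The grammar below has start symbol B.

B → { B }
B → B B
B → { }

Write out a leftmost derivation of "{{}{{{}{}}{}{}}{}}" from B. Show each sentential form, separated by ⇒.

B⇒{B}⇒{BB}⇒{{}B}⇒{{}BB}⇒{{}{B}B}⇒{{}{BB}B}⇒{{}{BBB}B}⇒{{}{{B}BB}B}⇒{{}{{BB}BB}B}⇒{{}{{{}B}BB}B}⇒{{}{{{}{}}BB}B}⇒{{}{{{}{}}{}B}B}⇒{{}{{{}{}}{}{}}B}⇒{{}{{{}{}}{}{}}{}}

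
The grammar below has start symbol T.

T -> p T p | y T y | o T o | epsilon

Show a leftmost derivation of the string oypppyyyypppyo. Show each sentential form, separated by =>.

T => oTo => oyTyo => oypTpyo => oyppTppyo => oypppTpppyo => oypppyTypppyo => oypppyyTyypppyo => oypppyyyypppyo

T => oTo   [T -> o T o]
oTo => oyTyo   [T -> y T y]
oyTyo => oypTpyo   [T -> p T p]
oypTpyo => oyppTppyo   [T -> p T p]
oyppTppyo => oypppTpppyo   [T -> p T p]
oypppTpppyo => oypppyTypppyo   [T -> y T y]
oypppyTypppyo => oypppyyTyypppyo   [T -> y T y]
oypppyyTyypppyo => oypppyyyypppyo   [T -> epsilon]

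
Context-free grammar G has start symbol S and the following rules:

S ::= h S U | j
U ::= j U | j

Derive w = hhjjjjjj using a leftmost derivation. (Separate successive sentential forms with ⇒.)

S⇒hSU⇒hhSUU⇒hhjUU⇒hhjjUU⇒hhjjjUU⇒hhjjjjU⇒hhjjjjjU⇒hhjjjjjj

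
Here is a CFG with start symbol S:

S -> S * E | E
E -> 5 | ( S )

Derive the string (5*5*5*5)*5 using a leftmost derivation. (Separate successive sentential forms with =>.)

S => S*E   [S -> S * E]
S*E => E*E   [S -> E]
E*E => (S)*E   [E -> ( S )]
(S)*E => (S*E)*E   [S -> S * E]
(S*E)*E => (S*E*E)*E   [S -> S * E]
(S*E*E)*E => (S*E*E*E)*E   [S -> S * E]
(S*E*E*E)*E => (E*E*E*E)*E   [S -> E]
(E*E*E*E)*E => (5*E*E*E)*E   [E -> 5]
(5*E*E*E)*E => (5*5*E*E)*E   [E -> 5]
(5*5*E*E)*E => (5*5*5*E)*E   [E -> 5]
(5*5*5*E)*E => (5*5*5*5)*E   [E -> 5]
(5*5*5*5)*E => (5*5*5*5)*5   [E -> 5]

S => S*E => E*E => (S)*E => (S*E)*E => (S*E*E)*E => (S*E*E*E)*E => (E*E*E*E)*E => (5*E*E*E)*E => (5*5*E*E)*E => (5*5*5*E)*E => (5*5*5*5)*E => (5*5*5*5)*5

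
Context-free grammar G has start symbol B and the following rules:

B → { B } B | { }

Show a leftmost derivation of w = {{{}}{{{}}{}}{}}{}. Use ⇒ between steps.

B ⇒ {B}B ⇒ {{B}B}B ⇒ {{{}}B}B ⇒ {{{}}{B}B}B ⇒ {{{}}{{B}B}B}B ⇒ {{{}}{{{}}B}B}B ⇒ {{{}}{{{}}{}}B}B ⇒ {{{}}{{{}}{}}{}}B ⇒ {{{}}{{{}}{}}{}}{}

B ⇒ {B}B   [B → { B } B]
{B}B ⇒ {{B}B}B   [B → { B } B]
{{B}B}B ⇒ {{{}}B}B   [B → { }]
{{{}}B}B ⇒ {{{}}{B}B}B   [B → { B } B]
{{{}}{B}B}B ⇒ {{{}}{{B}B}B}B   [B → { B } B]
{{{}}{{B}B}B}B ⇒ {{{}}{{{}}B}B}B   [B → { }]
{{{}}{{{}}B}B}B ⇒ {{{}}{{{}}{}}B}B   [B → { }]
{{{}}{{{}}{}}B}B ⇒ {{{}}{{{}}{}}{}}B   [B → { }]
{{{}}{{{}}{}}{}}B ⇒ {{{}}{{{}}{}}{}}{}   [B → { }]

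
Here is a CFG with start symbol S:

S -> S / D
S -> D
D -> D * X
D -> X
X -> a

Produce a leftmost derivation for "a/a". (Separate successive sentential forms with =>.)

S=>S/D=>D/D=>X/D=>a/D=>a/X=>a/a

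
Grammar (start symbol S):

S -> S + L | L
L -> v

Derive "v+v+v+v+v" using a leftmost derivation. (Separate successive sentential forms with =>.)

S => S+L => S+L+L => S+L+L+L => S+L+L+L+L => L+L+L+L+L => v+L+L+L+L => v+v+L+L+L => v+v+v+L+L => v+v+v+v+L => v+v+v+v+v

S => S+L   [S -> S + L]
S+L => S+L+L   [S -> S + L]
S+L+L => S+L+L+L   [S -> S + L]
S+L+L+L => S+L+L+L+L   [S -> S + L]
S+L+L+L+L => L+L+L+L+L   [S -> L]
L+L+L+L+L => v+L+L+L+L   [L -> v]
v+L+L+L+L => v+v+L+L+L   [L -> v]
v+v+L+L+L => v+v+v+L+L   [L -> v]
v+v+v+L+L => v+v+v+v+L   [L -> v]
v+v+v+v+L => v+v+v+v+v   [L -> v]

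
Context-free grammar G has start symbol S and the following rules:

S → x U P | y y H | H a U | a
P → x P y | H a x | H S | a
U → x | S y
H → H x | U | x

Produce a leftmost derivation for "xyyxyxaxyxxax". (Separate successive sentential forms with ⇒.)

S ⇒ HaU   [S → H a U]
HaU ⇒ HxaU   [H → H x]
HxaU ⇒ HxxaU   [H → H x]
HxxaU ⇒ UxxaU   [H → U]
UxxaU ⇒ SyxxaU   [U → S y]
SyxxaU ⇒ xUPyxxaU   [S → x U P]
xUPyxxaU ⇒ xSyPyxxaU   [U → S y]
xSyPyxxaU ⇒ xyyHyPyxxaU   [S → y y H]
xyyHyPyxxaU ⇒ xyyxyPyxxaU   [H → x]
xyyxyPyxxaU ⇒ xyyxyHaxyxxaU   [P → H a x]
xyyxyHaxyxxaU ⇒ xyyxyxaxyxxaU   [H → x]
xyyxyxaxyxxaU ⇒ xyyxyxaxyxxax   [U → x]

S ⇒ HaU ⇒ HxaU ⇒ HxxaU ⇒ UxxaU ⇒ SyxxaU ⇒ xUPyxxaU ⇒ xSyPyxxaU ⇒ xyyHyPyxxaU ⇒ xyyxyPyxxaU ⇒ xyyxyHaxyxxaU ⇒ xyyxyxaxyxxaU ⇒ xyyxyxaxyxxax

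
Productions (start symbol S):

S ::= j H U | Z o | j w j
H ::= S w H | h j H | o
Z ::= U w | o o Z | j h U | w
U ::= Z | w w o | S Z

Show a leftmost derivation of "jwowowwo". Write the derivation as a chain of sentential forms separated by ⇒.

S ⇒ jHU ⇒ jSwHU ⇒ jZowHU ⇒ jwowHU ⇒ jwowoU ⇒ jwowowwo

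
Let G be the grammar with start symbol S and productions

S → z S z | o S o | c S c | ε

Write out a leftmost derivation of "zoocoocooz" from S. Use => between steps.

S => zSz => zoSoz => zooSooz => zoocScooz => zoocoSocooz => zoocoocooz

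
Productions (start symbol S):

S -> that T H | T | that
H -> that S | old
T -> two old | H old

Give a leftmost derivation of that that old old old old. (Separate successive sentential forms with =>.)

S => that T H   [S -> that T H]
that T H => that H old H   [T -> H old]
that H old H => that that S old H   [H -> that S]
that that S old H => that that T old H   [S -> T]
that that T old H => that that H old old H   [T -> H old]
that that H old old H => that that old old old H   [H -> old]
that that old old old H => that that old old old old   [H -> old]

S => that T H => that H old H => that that S old H => that that T old H => that that H old old H => that that old old old H => that that old old old old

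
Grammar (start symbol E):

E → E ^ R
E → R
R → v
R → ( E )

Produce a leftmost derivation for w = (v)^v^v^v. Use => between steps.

E => E^R => E^R^R => E^R^R^R => R^R^R^R => (E)^R^R^R => (R)^R^R^R => (v)^R^R^R => (v)^v^R^R => (v)^v^v^R => (v)^v^v^v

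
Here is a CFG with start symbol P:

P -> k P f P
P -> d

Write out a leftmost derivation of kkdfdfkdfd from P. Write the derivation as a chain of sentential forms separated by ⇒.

P ⇒ kPfP ⇒ kkPfPfP ⇒ kkdfPfP ⇒ kkdfdfP ⇒ kkdfdfkPfP ⇒ kkdfdfkdfP ⇒ kkdfdfkdfd

P ⇒ kPfP   [P -> k P f P]
kPfP ⇒ kkPfPfP   [P -> k P f P]
kkPfPfP ⇒ kkdfPfP   [P -> d]
kkdfPfP ⇒ kkdfdfP   [P -> d]
kkdfdfP ⇒ kkdfdfkPfP   [P -> k P f P]
kkdfdfkPfP ⇒ kkdfdfkdfP   [P -> d]
kkdfdfkdfP ⇒ kkdfdfkdfd   [P -> d]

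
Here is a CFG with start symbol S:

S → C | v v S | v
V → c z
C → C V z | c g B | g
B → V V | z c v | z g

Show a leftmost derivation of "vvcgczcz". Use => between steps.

S => vvS => vvC => vvcgB => vvcgVV => vvcgczV => vvcgczcz

S => vvS   [S → v v S]
vvS => vvC   [S → C]
vvC => vvcgB   [C → c g B]
vvcgB => vvcgVV   [B → V V]
vvcgVV => vvcgczV   [V → c z]
vvcgczV => vvcgczcz   [V → c z]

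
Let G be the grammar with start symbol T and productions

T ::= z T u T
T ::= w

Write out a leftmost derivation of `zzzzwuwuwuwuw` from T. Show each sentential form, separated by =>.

T => zTuT   [T ::= z T u T]
zTuT => zzTuTuT   [T ::= z T u T]
zzTuTuT => zzzTuTuTuT   [T ::= z T u T]
zzzTuTuTuT => zzzzTuTuTuTuT   [T ::= z T u T]
zzzzTuTuTuTuT => zzzzwuTuTuTuT   [T ::= w]
zzzzwuTuTuTuT => zzzzwuwuTuTuT   [T ::= w]
zzzzwuwuTuTuT => zzzzwuwuwuTuT   [T ::= w]
zzzzwuwuwuTuT => zzzzwuwuwuwuT   [T ::= w]
zzzzwuwuwuwuT => zzzzwuwuwuwuw   [T ::= w]

T => zTuT => zzTuTuT => zzzTuTuTuT => zzzzTuTuTuTuT => zzzzwuTuTuTuT => zzzzwuwuTuTuT => zzzzwuwuwuTuT => zzzzwuwuwuwuT => zzzzwuwuwuwuw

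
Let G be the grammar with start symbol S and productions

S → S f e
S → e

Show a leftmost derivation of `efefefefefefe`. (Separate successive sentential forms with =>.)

S => Sfe   [S → S f e]
Sfe => Sfefe   [S → S f e]
Sfefe => Sfefefe   [S → S f e]
Sfefefe => Sfefefefe   [S → S f e]
Sfefefefe => Sfefefefefe   [S → S f e]
Sfefefefefe => Sfefefefefefe   [S → S f e]
Sfefefefefefe => efefefefefefe   [S → e]

S=>Sfe=>Sfefe=>Sfefefe=>Sfefefefe=>Sfefefefefe=>Sfefefefefefe=>efefefefefefe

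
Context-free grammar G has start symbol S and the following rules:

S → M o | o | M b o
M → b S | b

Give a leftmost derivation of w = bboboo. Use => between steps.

S=>Mo=>bSo=>bMboo=>bbSboo=>bboboo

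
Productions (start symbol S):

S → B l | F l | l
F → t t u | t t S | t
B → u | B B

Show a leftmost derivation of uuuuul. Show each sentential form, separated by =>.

S => Bl   [S → B l]
Bl => BBl   [B → B B]
BBl => BBBl   [B → B B]
BBBl => uBBl   [B → u]
uBBl => uBBBl   [B → B B]
uBBBl => uBBBBl   [B → B B]
uBBBBl => uuBBBl   [B → u]
uuBBBl => uuuBBl   [B → u]
uuuBBl => uuuuBl   [B → u]
uuuuBl => uuuuul   [B → u]

S=>Bl=>BBl=>BBBl=>uBBl=>uBBBl=>uBBBBl=>uuBBBl=>uuuBBl=>uuuuBl=>uuuuul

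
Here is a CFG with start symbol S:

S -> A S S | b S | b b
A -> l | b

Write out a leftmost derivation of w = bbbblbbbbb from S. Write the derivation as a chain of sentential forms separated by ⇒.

S⇒ASS⇒bSS⇒bbbS⇒bbbbS⇒bbbbASS⇒bbbblSS⇒bbbblbSS⇒bbbblbbbS⇒bbbblbbbbb

S ⇒ ASS   [S -> A S S]
ASS ⇒ bSS   [A -> b]
bSS ⇒ bbbS   [S -> b b]
bbbS ⇒ bbbbS   [S -> b S]
bbbbS ⇒ bbbbASS   [S -> A S S]
bbbbASS ⇒ bbbblSS   [A -> l]
bbbblSS ⇒ bbbblbSS   [S -> b S]
bbbblbSS ⇒ bbbblbbbS   [S -> b b]
bbbblbbbS ⇒ bbbblbbbbb   [S -> b b]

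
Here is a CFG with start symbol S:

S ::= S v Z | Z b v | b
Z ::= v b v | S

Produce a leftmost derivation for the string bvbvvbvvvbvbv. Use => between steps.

S => Zbv   [S ::= Z b v]
Zbv => Sbv   [Z ::= S]
Sbv => SvZbv   [S ::= S v Z]
SvZbv => SvZvZbv   [S ::= S v Z]
SvZvZbv => SvZvZvZbv   [S ::= S v Z]
SvZvZvZbv => bvZvZvZbv   [S ::= b]
bvZvZvZbv => bvSvZvZbv   [Z ::= S]
bvSvZvZbv => bvbvZvZbv   [S ::= b]
bvbvZvZbv => bvbvvbvvZbv   [Z ::= v b v]
bvbvvbvvZbv => bvbvvbvvvbvbv   [Z ::= v b v]

S=>Zbv=>Sbv=>SvZbv=>SvZvZbv=>SvZvZvZbv=>bvZvZvZbv=>bvSvZvZbv=>bvbvZvZbv=>bvbvvbvvZbv=>bvbvvbvvvbvbv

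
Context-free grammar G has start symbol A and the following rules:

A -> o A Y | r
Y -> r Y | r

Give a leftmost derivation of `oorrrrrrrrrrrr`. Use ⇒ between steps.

A ⇒ oAY ⇒ ooAYY ⇒ oorYY ⇒ oorrYY ⇒ oorrrYY ⇒ oorrrrYY ⇒ oorrrrrYY ⇒ oorrrrrrYY ⇒ oorrrrrrrYY ⇒ oorrrrrrrrYY ⇒ oorrrrrrrrrYY ⇒ oorrrrrrrrrrY ⇒ oorrrrrrrrrrrY ⇒ oorrrrrrrrrrrr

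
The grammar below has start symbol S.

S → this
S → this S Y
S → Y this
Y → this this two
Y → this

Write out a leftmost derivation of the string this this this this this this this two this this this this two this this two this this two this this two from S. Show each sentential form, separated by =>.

S => this S Y => this this S Y Y => this this this S Y Y Y => this this this this S Y Y Y Y => this this this this this S Y Y Y Y Y => this this this this this Y this Y Y Y Y Y => this this this this this this this two this Y Y Y Y Y => this this this this this this this two this this Y Y Y Y => this this this this this this this two this this this this two Y Y Y => this this this this this this this two this this this this two this this two Y Y => this this this this this this this two this this this this two this this two this this two Y => this this this this this this this two this this this this two this this two this this two this this two

S => this S Y   [S → this S Y]
this S Y => this this S Y Y   [S → this S Y]
this this S Y Y => this this this S Y Y Y   [S → this S Y]
this this this S Y Y Y => this this this this S Y Y Y Y   [S → this S Y]
this this this this S Y Y Y Y => this this this this this S Y Y Y Y Y   [S → this S Y]
this this this this this S Y Y Y Y Y => this this this this this Y this Y Y Y Y Y   [S → Y this]
this this this this this Y this Y Y Y Y Y => this this this this this this this two this Y Y Y Y Y   [Y → this this two]
this this this this this this this two this Y Y Y Y Y => this this this this this this this two this this Y Y Y Y   [Y → this]
this this this this this this this two this this Y Y Y Y => this this this this this this this two this this this this two Y Y Y   [Y → this this two]
this this this this this this this two this this this this two Y Y Y => this this this this this this this two this this this this two this this two Y Y   [Y → this this two]
this this this this this this this two this this this this two this this two Y Y => this this this this this this this two this this this this two this this two this this two Y   [Y → this this two]
this this this this this this this two this this this this two this this two this this two Y => this this this this this this this two this this this this two this this two this this two this this two   [Y → this this two]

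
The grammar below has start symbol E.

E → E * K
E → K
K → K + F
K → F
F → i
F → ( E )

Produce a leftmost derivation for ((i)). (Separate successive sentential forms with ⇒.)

E ⇒ K ⇒ F ⇒ (E) ⇒ (K) ⇒ (F) ⇒ ((E)) ⇒ ((K)) ⇒ ((F)) ⇒ ((i))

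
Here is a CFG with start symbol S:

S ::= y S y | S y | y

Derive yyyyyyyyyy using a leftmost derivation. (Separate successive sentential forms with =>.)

S => Sy   [S ::= S y]
Sy => Syy   [S ::= S y]
Syy => ySyyy   [S ::= y S y]
ySyyy => ySyyyy   [S ::= S y]
ySyyyy => yySyyyyy   [S ::= y S y]
yySyyyyy => yySyyyyyy   [S ::= S y]
yySyyyyyy => yySyyyyyyy   [S ::= S y]
yySyyyyyyy => yyyyyyyyyy   [S ::= y]

S=>Sy=>Syy=>ySyyy=>ySyyyy=>yySyyyyy=>yySyyyyyy=>yySyyyyyyy=>yyyyyyyyyy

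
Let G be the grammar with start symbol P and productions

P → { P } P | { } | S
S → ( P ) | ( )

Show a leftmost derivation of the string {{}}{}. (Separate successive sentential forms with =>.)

P => {P}P => {{}}P => {{}}{}

P => {P}P   [P → { P } P]
{P}P => {{}}P   [P → { }]
{{}}P => {{}}{}   [P → { }]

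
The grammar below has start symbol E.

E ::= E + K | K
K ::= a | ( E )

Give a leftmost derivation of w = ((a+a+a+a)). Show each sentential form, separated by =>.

E => K => (E) => (K) => ((E)) => ((E+K)) => ((E+K+K)) => ((E+K+K+K)) => ((K+K+K+K)) => ((a+K+K+K)) => ((a+a+K+K)) => ((a+a+a+K)) => ((a+a+a+a))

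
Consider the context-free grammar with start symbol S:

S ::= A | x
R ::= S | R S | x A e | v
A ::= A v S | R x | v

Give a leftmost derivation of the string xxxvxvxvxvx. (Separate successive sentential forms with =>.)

S => A   [S ::= A]
A => AvS   [A ::= A v S]
AvS => AvSvS   [A ::= A v S]
AvSvS => AvSvSvS   [A ::= A v S]
AvSvSvS => AvSvSvSvS   [A ::= A v S]
AvSvSvSvS => RxvSvSvSvS   [A ::= R x]
RxvSvSvSvS => RSxvSvSvSvS   [R ::= R S]
RSxvSvSvSvS => SSxvSvSvSvS   [R ::= S]
SSxvSvSvSvS => xSxvSvSvSvS   [S ::= x]
xSxvSvSvSvS => xxxvSvSvSvS   [S ::= x]
xxxvSvSvSvS => xxxvxvSvSvS   [S ::= x]
xxxvxvSvSvS => xxxvxvxvSvS   [S ::= x]
xxxvxvxvSvS => xxxvxvxvxvS   [S ::= x]
xxxvxvxvxvS => xxxvxvxvxvx   [S ::= x]

S => A => AvS => AvSvS => AvSvSvS => AvSvSvSvS => RxvSvSvSvS => RSxvSvSvSvS => SSxvSvSvSvS => xSxvSvSvSvS => xxxvSvSvSvS => xxxvxvSvSvS => xxxvxvxvSvS => xxxvxvxvxvS => xxxvxvxvxvx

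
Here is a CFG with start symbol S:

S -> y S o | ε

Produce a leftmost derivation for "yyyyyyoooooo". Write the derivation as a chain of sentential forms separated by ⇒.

S ⇒ ySo   [S -> y S o]
ySo ⇒ yySoo   [S -> y S o]
yySoo ⇒ yyySooo   [S -> y S o]
yyySooo ⇒ yyyySoooo   [S -> y S o]
yyyySoooo ⇒ yyyyySooooo   [S -> y S o]
yyyyySooooo ⇒ yyyyyySoooooo   [S -> y S o]
yyyyyySoooooo ⇒ yyyyyyoooooo   [S -> ε]

S⇒ySo⇒yySoo⇒yyySooo⇒yyyySoooo⇒yyyyySooooo⇒yyyyyySoooooo⇒yyyyyyoooooo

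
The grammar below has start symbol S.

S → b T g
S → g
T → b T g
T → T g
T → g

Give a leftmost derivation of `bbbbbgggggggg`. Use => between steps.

S=>bTg=>bTgg=>bbTggg=>bbbTgggg=>bbbbTggggg=>bbbbTgggggg=>bbbbbTggggggg=>bbbbbgggggggg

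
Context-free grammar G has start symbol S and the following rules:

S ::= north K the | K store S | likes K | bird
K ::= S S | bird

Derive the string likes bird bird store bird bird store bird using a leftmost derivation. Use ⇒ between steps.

S ⇒ K store S   [S ::= K store S]
K store S ⇒ S S store S   [K ::= S S]
S S store S ⇒ likes K S store S   [S ::= likes K]
likes K S store S ⇒ likes bird S store S   [K ::= bird]
likes bird S store S ⇒ likes bird bird store S   [S ::= bird]
likes bird bird store S ⇒ likes bird bird store K store S   [S ::= K store S]
likes bird bird store K store S ⇒ likes bird bird store S S store S   [K ::= S S]
likes bird bird store S S store S ⇒ likes bird bird store bird S store S   [S ::= bird]
likes bird bird store bird S store S ⇒ likes bird bird store bird bird store S   [S ::= bird]
likes bird bird store bird bird store S ⇒ likes bird bird store bird bird store bird   [S ::= bird]

S ⇒ K store S ⇒ S S store S ⇒ likes K S store S ⇒ likes bird S store S ⇒ likes bird bird store S ⇒ likes bird bird store K store S ⇒ likes bird bird store S S store S ⇒ likes bird bird store bird S store S ⇒ likes bird bird store bird bird store S ⇒ likes bird bird store bird bird store bird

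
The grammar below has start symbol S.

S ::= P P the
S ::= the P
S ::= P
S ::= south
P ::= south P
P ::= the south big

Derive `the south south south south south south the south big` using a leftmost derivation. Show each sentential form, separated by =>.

S => the P => the south P => the south south P => the south south south P => the south south south south P => the south south south south south P => the south south south south south south P => the south south south south south south the south big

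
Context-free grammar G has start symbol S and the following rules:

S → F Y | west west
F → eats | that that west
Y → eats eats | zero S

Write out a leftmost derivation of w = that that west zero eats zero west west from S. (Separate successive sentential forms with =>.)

S => F Y => that that west Y => that that west zero S => that that west zero F Y => that that west zero eats Y => that that west zero eats zero S => that that west zero eats zero west west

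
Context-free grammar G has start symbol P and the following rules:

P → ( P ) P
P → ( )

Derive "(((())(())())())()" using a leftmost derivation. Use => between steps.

P => (P)P => ((P)P)P => (((P)P)P)P => (((())P)P)P => (((())(P)P)P)P => (((())(())P)P)P => (((())(())())P)P => (((())(())())())P => (((())(())())())()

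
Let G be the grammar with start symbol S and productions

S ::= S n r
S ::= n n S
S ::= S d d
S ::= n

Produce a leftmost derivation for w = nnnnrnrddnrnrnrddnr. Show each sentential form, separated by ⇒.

S ⇒ Snr ⇒ Sddnr ⇒ Snrddnr ⇒ Snrnrddnr ⇒ Snrnrnrddnr ⇒ Sddnrnrnrddnr ⇒ Snrddnrnrnrddnr ⇒ Snrnrddnrnrnrddnr ⇒ nnSnrnrddnrnrnrddnr ⇒ nnnnrnrddnrnrnrddnr

S ⇒ Snr   [S ::= S n r]
Snr ⇒ Sddnr   [S ::= S d d]
Sddnr ⇒ Snrddnr   [S ::= S n r]
Snrddnr ⇒ Snrnrddnr   [S ::= S n r]
Snrnrddnr ⇒ Snrnrnrddnr   [S ::= S n r]
Snrnrnrddnr ⇒ Sddnrnrnrddnr   [S ::= S d d]
Sddnrnrnrddnr ⇒ Snrddnrnrnrddnr   [S ::= S n r]
Snrddnrnrnrddnr ⇒ Snrnrddnrnrnrddnr   [S ::= S n r]
Snrnrddnrnrnrddnr ⇒ nnSnrnrddnrnrnrddnr   [S ::= n n S]
nnSnrnrddnrnrnrddnr ⇒ nnnnrnrddnrnrnrddnr   [S ::= n]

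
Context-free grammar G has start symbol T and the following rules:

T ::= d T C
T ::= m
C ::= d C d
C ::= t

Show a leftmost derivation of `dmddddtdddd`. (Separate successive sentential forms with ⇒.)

T⇒dTC⇒dmC⇒dmdCd⇒dmddCdd⇒dmdddCddd⇒dmddddCdddd⇒dmddddtdddd

T ⇒ dTC   [T ::= d T C]
dTC ⇒ dmC   [T ::= m]
dmC ⇒ dmdCd   [C ::= d C d]
dmdCd ⇒ dmddCdd   [C ::= d C d]
dmddCdd ⇒ dmdddCddd   [C ::= d C d]
dmdddCddd ⇒ dmddddCdddd   [C ::= d C d]
dmddddCdddd ⇒ dmddddtdddd   [C ::= t]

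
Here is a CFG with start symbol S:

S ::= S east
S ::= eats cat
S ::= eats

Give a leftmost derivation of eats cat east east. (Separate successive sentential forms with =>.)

S => S east => S east east => eats cat east east

S => S east   [S ::= S east]
S east => S east east   [S ::= S east]
S east east => eats cat east east   [S ::= eats cat]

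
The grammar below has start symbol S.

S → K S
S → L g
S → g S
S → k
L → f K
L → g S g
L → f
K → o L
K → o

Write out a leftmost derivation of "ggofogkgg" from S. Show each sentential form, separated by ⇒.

S ⇒ gS   [S → g S]
gS ⇒ ggS   [S → g S]
ggS ⇒ ggKS   [S → K S]
ggKS ⇒ ggoLS   [K → o L]
ggoLS ⇒ ggofKS   [L → f K]
ggofKS ⇒ ggofoS   [K → o]
ggofoS ⇒ ggofoLg   [S → L g]
ggofoLg ⇒ ggofogSgg   [L → g S g]
ggofogSgg ⇒ ggofogkgg   [S → k]

S ⇒ gS ⇒ ggS ⇒ ggKS ⇒ ggoLS ⇒ ggofKS ⇒ ggofoS ⇒ ggofoLg ⇒ ggofogSgg ⇒ ggofogkgg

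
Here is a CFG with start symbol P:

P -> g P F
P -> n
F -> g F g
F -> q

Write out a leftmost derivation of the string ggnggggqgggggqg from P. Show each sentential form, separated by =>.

P => gPF => ggPFF => ggnFF => ggngFgF => ggnggFggF => ggngggFgggF => ggnggggFggggF => ggnggggqggggF => ggnggggqgggggFg => ggnggggqgggggqg

P => gPF   [P -> g P F]
gPF => ggPFF   [P -> g P F]
ggPFF => ggnFF   [P -> n]
ggnFF => ggngFgF   [F -> g F g]
ggngFgF => ggnggFggF   [F -> g F g]
ggnggFggF => ggngggFgggF   [F -> g F g]
ggngggFgggF => ggnggggFggggF   [F -> g F g]
ggnggggFggggF => ggnggggqggggF   [F -> q]
ggnggggqggggF => ggnggggqgggggFg   [F -> g F g]
ggnggggqgggggFg => ggnggggqgggggqg   [F -> q]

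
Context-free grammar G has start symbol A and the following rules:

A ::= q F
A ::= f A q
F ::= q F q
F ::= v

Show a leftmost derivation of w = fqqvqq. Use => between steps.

A => fAq => fqFq => fqqFqq => fqqvqq

A => fAq   [A ::= f A q]
fAq => fqFq   [A ::= q F]
fqFq => fqqFqq   [F ::= q F q]
fqqFqq => fqqvqq   [F ::= v]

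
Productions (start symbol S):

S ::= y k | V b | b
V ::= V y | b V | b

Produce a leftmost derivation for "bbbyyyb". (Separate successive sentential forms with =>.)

S => Vb   [S ::= V b]
Vb => Vyb   [V ::= V y]
Vyb => Vyyb   [V ::= V y]
Vyyb => bVyyb   [V ::= b V]
bVyyb => bVyyyb   [V ::= V y]
bVyyyb => bbVyyyb   [V ::= b V]
bbVyyyb => bbbyyyb   [V ::= b]

S => Vb => Vyb => Vyyb => bVyyb => bVyyyb => bbVyyyb => bbbyyyb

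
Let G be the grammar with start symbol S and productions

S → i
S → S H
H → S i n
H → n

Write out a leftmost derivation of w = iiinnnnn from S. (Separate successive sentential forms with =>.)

S => SH => SHH => SHHH => SHHHH => SHHHHH => iHHHHH => iSinHHHH => iiinHHHH => iiinnHHH => iiinnnHH => iiinnnnH => iiinnnnn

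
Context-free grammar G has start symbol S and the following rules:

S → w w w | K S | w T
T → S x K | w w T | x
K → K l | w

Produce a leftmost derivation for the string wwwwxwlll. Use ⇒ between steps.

S ⇒ wT ⇒ wSxK ⇒ wwwwxK ⇒ wwwwxKl ⇒ wwwwxKll ⇒ wwwwxKlll ⇒ wwwwxwlll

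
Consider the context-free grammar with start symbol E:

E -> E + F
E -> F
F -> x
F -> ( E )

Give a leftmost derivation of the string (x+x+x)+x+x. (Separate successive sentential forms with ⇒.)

E ⇒ E+F   [E -> E + F]
E+F ⇒ E+F+F   [E -> E + F]
E+F+F ⇒ F+F+F   [E -> F]
F+F+F ⇒ (E)+F+F   [F -> ( E )]
(E)+F+F ⇒ (E+F)+F+F   [E -> E + F]
(E+F)+F+F ⇒ (E+F+F)+F+F   [E -> E + F]
(E+F+F)+F+F ⇒ (F+F+F)+F+F   [E -> F]
(F+F+F)+F+F ⇒ (x+F+F)+F+F   [F -> x]
(x+F+F)+F+F ⇒ (x+x+F)+F+F   [F -> x]
(x+x+F)+F+F ⇒ (x+x+x)+F+F   [F -> x]
(x+x+x)+F+F ⇒ (x+x+x)+x+F   [F -> x]
(x+x+x)+x+F ⇒ (x+x+x)+x+x   [F -> x]

E ⇒ E+F ⇒ E+F+F ⇒ F+F+F ⇒ (E)+F+F ⇒ (E+F)+F+F ⇒ (E+F+F)+F+F ⇒ (F+F+F)+F+F ⇒ (x+F+F)+F+F ⇒ (x+x+F)+F+F ⇒ (x+x+x)+F+F ⇒ (x+x+x)+x+F ⇒ (x+x+x)+x+x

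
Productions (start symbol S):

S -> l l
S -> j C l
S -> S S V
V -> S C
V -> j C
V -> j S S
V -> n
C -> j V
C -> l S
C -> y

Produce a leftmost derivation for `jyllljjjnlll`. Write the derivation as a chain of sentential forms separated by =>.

S=>SSV=>jClSV=>jylSV=>jylllV=>jyllljSS=>jyllljjClS=>jyllljjjVlS=>jyllljjjnlS=>jyllljjjnlll

S => SSV   [S -> S S V]
SSV => jClSV   [S -> j C l]
jClSV => jylSV   [C -> y]
jylSV => jylllV   [S -> l l]
jylllV => jyllljSS   [V -> j S S]
jyllljSS => jyllljjClS   [S -> j C l]
jyllljjClS => jyllljjjVlS   [C -> j V]
jyllljjjVlS => jyllljjjnlS   [V -> n]
jyllljjjnlS => jyllljjjnlll   [S -> l l]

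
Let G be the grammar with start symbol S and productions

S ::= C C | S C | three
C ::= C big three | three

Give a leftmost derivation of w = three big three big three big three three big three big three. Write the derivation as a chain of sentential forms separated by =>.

S => C C   [S ::= C C]
C C => C big three C   [C ::= C big three]
C big three C => C big three big three C   [C ::= C big three]
C big three big three C => C big three big three big three C   [C ::= C big three]
C big three big three big three C => three big three big three big three C   [C ::= three]
three big three big three big three C => three big three big three big three C big three   [C ::= C big three]
three big three big three big three C big three => three big three big three big three C big three big three   [C ::= C big three]
three big three big three big three C big three big three => three big three big three big three three big three big three   [C ::= three]

S => C C => C big three C => C big three big three C => C big three big three big three C => three big three big three big three C => three big three big three big three C big three => three big three big three big three C big three big three => three big three big three big three three big three big three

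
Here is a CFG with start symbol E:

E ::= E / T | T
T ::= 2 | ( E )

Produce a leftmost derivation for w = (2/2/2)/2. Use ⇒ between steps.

E ⇒ E/T   [E ::= E / T]
E/T ⇒ T/T   [E ::= T]
T/T ⇒ (E)/T   [T ::= ( E )]
(E)/T ⇒ (E/T)/T   [E ::= E / T]
(E/T)/T ⇒ (E/T/T)/T   [E ::= E / T]
(E/T/T)/T ⇒ (T/T/T)/T   [E ::= T]
(T/T/T)/T ⇒ (2/T/T)/T   [T ::= 2]
(2/T/T)/T ⇒ (2/2/T)/T   [T ::= 2]
(2/2/T)/T ⇒ (2/2/2)/T   [T ::= 2]
(2/2/2)/T ⇒ (2/2/2)/2   [T ::= 2]

E⇒E/T⇒T/T⇒(E)/T⇒(E/T)/T⇒(E/T/T)/T⇒(T/T/T)/T⇒(2/T/T)/T⇒(2/2/T)/T⇒(2/2/2)/T⇒(2/2/2)/2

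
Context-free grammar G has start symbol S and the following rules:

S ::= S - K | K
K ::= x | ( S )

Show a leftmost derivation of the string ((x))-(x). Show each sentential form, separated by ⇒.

S ⇒ S-K   [S ::= S - K]
S-K ⇒ K-K   [S ::= K]
K-K ⇒ (S)-K   [K ::= ( S )]
(S)-K ⇒ (K)-K   [S ::= K]
(K)-K ⇒ ((S))-K   [K ::= ( S )]
((S))-K ⇒ ((K))-K   [S ::= K]
((K))-K ⇒ ((x))-K   [K ::= x]
((x))-K ⇒ ((x))-(S)   [K ::= ( S )]
((x))-(S) ⇒ ((x))-(K)   [S ::= K]
((x))-(K) ⇒ ((x))-(x)   [K ::= x]

S ⇒ S-K ⇒ K-K ⇒ (S)-K ⇒ (K)-K ⇒ ((S))-K ⇒ ((K))-K ⇒ ((x))-K ⇒ ((x))-(S) ⇒ ((x))-(K) ⇒ ((x))-(x)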